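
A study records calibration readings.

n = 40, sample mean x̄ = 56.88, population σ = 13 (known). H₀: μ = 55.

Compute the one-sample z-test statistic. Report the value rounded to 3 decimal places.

test statistic = 0.915

SE = σ/√n = 13/√40 = 2.0555
z = (x̄−μ₀)/SE = (56.88−55)/2.0555 = 0.9146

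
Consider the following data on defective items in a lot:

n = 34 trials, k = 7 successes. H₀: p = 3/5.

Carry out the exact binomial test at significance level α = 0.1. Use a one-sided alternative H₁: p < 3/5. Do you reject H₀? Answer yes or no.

reject H₀: yes

Exact binomial: n=34, k=7, p₀=3/5=0.6000
P(X≤7) from Σ C(n,i)·p₀^i·(1−p₀)^(n−i)
p-value (one-sided, H₁ less) = 0.00000
At α=0.1: p < α → reject H₀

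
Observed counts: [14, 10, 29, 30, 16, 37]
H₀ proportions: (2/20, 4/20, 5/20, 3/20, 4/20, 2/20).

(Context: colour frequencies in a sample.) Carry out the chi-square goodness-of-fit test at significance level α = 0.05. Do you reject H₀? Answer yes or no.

n = 136; E_i = n·p_i = [13.60, 27.20, 34.00, 20.40, 27.20, 13.60]
χ² = (14−13.60)²/13.60 + (10−27.20)²/27.20 + (29−34.00)²/34.00 + (30−20.40)²/20.40 + (16−27.20)²/27.20 + (37−13.60)²/13.60 = 61.0147
df = 5
p-value (upper-tail) = 0.00000
At α=0.05: p < α → reject H₀

reject H₀: yes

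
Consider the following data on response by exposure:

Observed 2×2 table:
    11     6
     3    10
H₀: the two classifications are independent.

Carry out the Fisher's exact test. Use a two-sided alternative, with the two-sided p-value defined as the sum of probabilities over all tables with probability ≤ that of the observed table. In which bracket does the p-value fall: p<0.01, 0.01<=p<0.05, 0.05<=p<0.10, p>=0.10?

p-value bracket: 0.01<=p<0.05

Margins: r₁=17, r₂=13, c₁=14, c₂=16, n=30
p_obs = C(17,11)·C(13,3)/C(30,14); sum pmf over tables with pmf ≤ p_obs
p-value (two-sided) = 0.03293
→ bracket: 0.01<=p<0.05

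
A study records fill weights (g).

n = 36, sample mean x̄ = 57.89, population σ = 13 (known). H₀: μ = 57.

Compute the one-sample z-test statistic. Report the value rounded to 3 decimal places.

test statistic = 0.411

SE = σ/√n = 13/√36 = 2.1667
z = (x̄−μ₀)/SE = (57.89−57)/2.1667 = 0.4108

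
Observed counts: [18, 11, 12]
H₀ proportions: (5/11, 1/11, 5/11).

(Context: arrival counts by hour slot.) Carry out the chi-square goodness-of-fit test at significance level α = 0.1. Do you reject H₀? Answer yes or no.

reject H₀: yes

n = 41; E_i = n·p_i = [18.64, 3.73, 18.64]
χ² = (18−18.64)²/18.64 + (11−3.73)²/3.73 + (12−18.64)²/18.64 = 16.5756
df = 2
p-value (upper-tail) = 0.00025
At α=0.1: p < α → reject H₀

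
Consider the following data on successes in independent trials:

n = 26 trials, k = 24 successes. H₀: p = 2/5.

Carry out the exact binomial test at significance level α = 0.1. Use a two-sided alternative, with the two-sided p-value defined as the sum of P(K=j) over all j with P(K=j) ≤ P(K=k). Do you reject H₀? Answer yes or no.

Exact binomial: n=26, k=24, p₀=2/5=0.4000
P(X=j) = C(n,j)·p₀^j·(1−p₀)^(n−j); p = Σ P(X=j) over j with P(X=j) ≤ P(X=24)
p-value (two-sided) = 0.00000
At α=0.1: p < α → reject H₀

reject H₀: yes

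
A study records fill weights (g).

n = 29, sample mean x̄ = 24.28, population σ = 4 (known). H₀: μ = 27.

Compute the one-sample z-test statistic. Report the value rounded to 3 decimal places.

SE = σ/√n = 4/√29 = 0.7428
z = (x̄−μ₀)/SE = (24.28−27)/0.7428 = -3.6619

test statistic = -3.662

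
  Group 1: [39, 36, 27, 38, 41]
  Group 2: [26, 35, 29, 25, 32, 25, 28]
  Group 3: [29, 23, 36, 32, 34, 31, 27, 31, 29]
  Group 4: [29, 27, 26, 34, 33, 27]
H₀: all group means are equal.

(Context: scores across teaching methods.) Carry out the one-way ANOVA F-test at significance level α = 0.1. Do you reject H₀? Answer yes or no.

reject H₀: yes

Group means [36.20, 28.57, 30.22, 29.33], grand mean 30.704
SSB = Σnᵢ(x̄ᵢ−x̄)² = 196.226; SSW = ΣΣ(x−x̄ᵢ)² = 379.403
MSB = 196.226/3 = 65.4088; MSW = 379.403/23 = 16.4958
F = MSB/MSW = 3.9652
df = (3, 23)
p-value (upper-tail) = 0.02048
At α=0.1: p < α → reject H₀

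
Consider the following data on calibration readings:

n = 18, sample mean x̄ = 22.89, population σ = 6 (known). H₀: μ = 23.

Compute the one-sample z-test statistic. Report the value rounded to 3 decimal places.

SE = σ/√n = 6/√18 = 1.4142
z = (x̄−μ₀)/SE = (22.89−23)/1.4142 = -0.0778

test statistic = -0.078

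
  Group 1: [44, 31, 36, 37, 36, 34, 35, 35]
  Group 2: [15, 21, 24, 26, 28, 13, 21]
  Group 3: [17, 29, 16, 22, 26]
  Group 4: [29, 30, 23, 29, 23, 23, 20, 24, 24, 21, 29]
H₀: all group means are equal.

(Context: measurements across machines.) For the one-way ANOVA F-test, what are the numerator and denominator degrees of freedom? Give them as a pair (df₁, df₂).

degrees of freedom = [3, 27]

k = 4 groups, N = 31 total
df = (k−1, N−k) = (4−1, 31−4) = (3, 27)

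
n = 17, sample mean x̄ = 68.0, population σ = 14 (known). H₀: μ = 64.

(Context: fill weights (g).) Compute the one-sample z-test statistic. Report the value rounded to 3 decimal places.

test statistic = 1.178

SE = σ/√n = 14/√17 = 3.3955
z = (x̄−μ₀)/SE = (68.0−64)/3.3955 = 1.1780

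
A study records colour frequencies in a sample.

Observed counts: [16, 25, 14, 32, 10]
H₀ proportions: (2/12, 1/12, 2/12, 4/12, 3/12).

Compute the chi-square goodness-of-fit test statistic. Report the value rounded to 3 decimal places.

n = 97; E_i = n·p_i = [16.17, 8.08, 16.17, 32.33, 24.25]
χ² = (16−16.17)²/16.17 + (25−8.08)²/8.08 + (14−16.17)²/16.17 + (32−32.33)²/32.33 + (10−24.25)²/24.25 = 44.0722
df = 4

test statistic = 44.072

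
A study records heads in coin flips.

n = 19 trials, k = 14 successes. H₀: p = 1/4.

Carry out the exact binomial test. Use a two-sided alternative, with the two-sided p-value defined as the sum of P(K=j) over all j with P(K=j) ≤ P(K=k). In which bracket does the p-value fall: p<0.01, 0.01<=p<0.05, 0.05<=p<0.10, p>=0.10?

Exact binomial: n=19, k=14, p₀=1/4=0.2500
P(X=j) = C(n,j)·p₀^j·(1−p₀)^(n−j); p = Σ P(X=j) over j with P(X=j) ≤ P(X=14)
p-value (two-sided) = 0.00001
→ bracket: p<0.01

p-value bracket: p<0.01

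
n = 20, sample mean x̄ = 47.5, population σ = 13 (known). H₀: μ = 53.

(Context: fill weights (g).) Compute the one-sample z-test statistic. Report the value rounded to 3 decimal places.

test statistic = -1.892

SE = σ/√n = 13/√20 = 2.9069
z = (x̄−μ₀)/SE = (47.5−53)/2.9069 = -1.8921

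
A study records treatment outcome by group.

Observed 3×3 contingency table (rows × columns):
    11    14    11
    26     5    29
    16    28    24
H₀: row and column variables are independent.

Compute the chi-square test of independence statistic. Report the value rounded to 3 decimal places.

Row totals [36, 60, 68], col totals [53, 47, 64], n=164
χ² = (11−11.63)²/11.63 + (14−10.32)²/10.32 + (11−14.05)²/14.05 + (26−19.39)²/19.39 + (5−17.20)²/17.20 + (29−23.41)²/23.41 + (16−21.98)²/21.98 + (28−19.49)²/19.49 + (24−26.54)²/26.54 = 19.8309
df = 4

test statistic = 19.831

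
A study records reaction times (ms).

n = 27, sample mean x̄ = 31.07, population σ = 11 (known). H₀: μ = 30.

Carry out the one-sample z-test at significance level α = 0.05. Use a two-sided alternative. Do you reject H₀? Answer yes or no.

SE = σ/√n = 11/√27 = 2.1170
z = (x̄−μ₀)/SE = (31.07−30)/2.1170 = 0.5054
p-value (two-sided) = 0.61325
At α=0.05: p ≥ α → fail to reject H₀

reject H₀: no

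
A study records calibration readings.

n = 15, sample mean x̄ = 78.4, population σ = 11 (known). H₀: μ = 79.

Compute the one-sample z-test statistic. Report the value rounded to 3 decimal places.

test statistic = -0.211

SE = σ/√n = 11/√15 = 2.8402
z = (x̄−μ₀)/SE = (78.4−79)/2.8402 = -0.2113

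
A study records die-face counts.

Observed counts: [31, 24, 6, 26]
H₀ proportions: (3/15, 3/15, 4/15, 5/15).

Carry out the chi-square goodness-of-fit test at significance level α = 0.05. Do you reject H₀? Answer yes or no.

n = 87; E_i = n·p_i = [17.40, 17.40, 23.20, 29.00]
χ² = (31−17.40)²/17.40 + (24−17.40)²/17.40 + (6−23.20)²/23.20 + (26−29.00)²/29.00 = 26.1954
df = 3
p-value (upper-tail) = 0.00001
At α=0.05: p < α → reject H₀

reject H₀: yes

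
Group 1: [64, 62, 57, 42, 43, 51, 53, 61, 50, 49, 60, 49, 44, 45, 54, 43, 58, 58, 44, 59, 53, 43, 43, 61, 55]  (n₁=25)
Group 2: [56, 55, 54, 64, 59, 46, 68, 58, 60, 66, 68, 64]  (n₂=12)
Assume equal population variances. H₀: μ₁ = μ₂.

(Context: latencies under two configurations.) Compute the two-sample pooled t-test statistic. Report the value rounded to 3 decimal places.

test statistic = -3.158

x̄₁=52.040, s₁=7.231, n₁=25
x̄₂=59.833, s₂=6.562, n₂=12
s_p² = [24·7.231² + 11·6.562²]/35 = 49.3893
SE = √(s_p²·(1/25+1/12)) = 2.4681
t = (52.040−59.833)/2.4681 = -3.1577
df = 35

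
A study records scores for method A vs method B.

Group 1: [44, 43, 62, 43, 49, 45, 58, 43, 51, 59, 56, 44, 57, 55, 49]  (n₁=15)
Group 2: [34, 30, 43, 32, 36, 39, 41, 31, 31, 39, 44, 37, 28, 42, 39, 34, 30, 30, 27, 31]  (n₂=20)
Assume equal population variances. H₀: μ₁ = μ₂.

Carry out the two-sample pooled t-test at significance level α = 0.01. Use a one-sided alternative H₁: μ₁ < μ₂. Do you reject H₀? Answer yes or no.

x̄₁=50.533, s₁=6.770, n₁=15
x̄₂=34.900, s₂=5.281, n₂=20
s_p² = [14·6.770² + 19·5.281²]/33 = 35.5010
SE = √(s_p²·(1/15+1/20)) = 2.0351
t = (50.533−34.900)/2.0351 = 7.6817
df = 33
p-value (one-sided, H₁ less) = 1.00000
At α=0.01: p ≥ α → fail to reject H₀

reject H₀: no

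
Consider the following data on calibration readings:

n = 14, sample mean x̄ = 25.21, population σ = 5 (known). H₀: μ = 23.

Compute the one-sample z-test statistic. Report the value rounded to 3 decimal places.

test statistic = 1.654

SE = σ/√n = 5/√14 = 1.3363
z = (x̄−μ₀)/SE = (25.21−23)/1.3363 = 1.6538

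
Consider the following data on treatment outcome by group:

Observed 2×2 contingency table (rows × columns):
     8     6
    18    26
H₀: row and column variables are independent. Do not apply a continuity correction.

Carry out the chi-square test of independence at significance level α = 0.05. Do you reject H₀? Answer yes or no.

Row totals [14, 44], col totals [26, 32], n=58
χ² = (8−6.28)²/6.28 + (6−7.72)²/7.72 + (18−19.72)²/19.72 + (26−24.28)²/24.28 = 1.1317
df = 1
p-value (upper-tail) = 0.28742
At α=0.05: p ≥ α → fail to reject H₀

reject H₀: no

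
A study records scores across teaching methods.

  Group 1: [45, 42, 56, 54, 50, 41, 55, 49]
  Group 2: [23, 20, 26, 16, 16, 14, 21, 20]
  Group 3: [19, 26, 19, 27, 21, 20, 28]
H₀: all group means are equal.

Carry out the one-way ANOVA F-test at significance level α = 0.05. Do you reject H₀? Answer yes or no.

Group means [49.00, 19.50, 22.86], grand mean 30.783
SSB = Σnᵢ(x̄ᵢ−x̄)² = 4113.056; SSW = ΣΣ(x−x̄ᵢ)² = 446.857
MSB = 4113.056/2 = 2056.5280; MSW = 446.857/20 = 22.3429
F = MSB/MSW = 92.0441
df = (2, 20)
p-value (upper-tail) = 0.00000
At α=0.05: p < α → reject H₀

reject H₀: yes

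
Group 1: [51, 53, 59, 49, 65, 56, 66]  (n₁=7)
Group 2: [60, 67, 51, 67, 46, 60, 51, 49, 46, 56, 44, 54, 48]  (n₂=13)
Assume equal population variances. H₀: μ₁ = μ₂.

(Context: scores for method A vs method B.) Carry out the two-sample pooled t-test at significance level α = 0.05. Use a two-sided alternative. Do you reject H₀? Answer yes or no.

x̄₁=57.000, s₁=6.658, n₁=7
x̄₂=53.769, s₂=7.748, n₂=13
s_p² = [6·6.658² + 12·7.748²]/18 = 54.7949
SE = √(s_p²·(1/7+1/13)) = 3.4703
t = (57.000−53.769)/3.4703 = 0.9310
df = 18
p-value (two-sided) = 0.36418
At α=0.05: p ≥ α → fail to reject H₀

reject H₀: no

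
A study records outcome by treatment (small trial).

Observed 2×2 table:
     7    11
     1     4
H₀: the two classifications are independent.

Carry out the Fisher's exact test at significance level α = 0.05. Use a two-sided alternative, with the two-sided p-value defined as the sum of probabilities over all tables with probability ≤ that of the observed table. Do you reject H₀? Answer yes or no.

Margins: r₁=18, r₂=5, c₁=8, c₂=15, n=23
p_obs = C(18,7)·C(5,1)/C(23,8); sum pmf over tables with pmf ≤ p_obs
p-value (two-sided) = 0.62139
At α=0.05: p ≥ α → fail to reject H₀

reject H₀: no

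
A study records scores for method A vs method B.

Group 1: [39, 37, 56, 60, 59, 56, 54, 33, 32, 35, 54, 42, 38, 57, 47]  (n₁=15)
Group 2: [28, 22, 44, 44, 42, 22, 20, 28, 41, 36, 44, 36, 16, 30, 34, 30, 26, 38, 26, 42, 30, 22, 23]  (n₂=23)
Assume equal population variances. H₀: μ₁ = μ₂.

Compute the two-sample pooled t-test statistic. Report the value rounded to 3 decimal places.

x̄₁=46.600, s₁=10.370, n₁=15
x̄₂=31.478, s₂=8.728, n₂=23
s_p² = [14·10.370² + 22·8.728²]/36 = 88.3705
SE = √(s_p²·(1/15+1/23)) = 3.1199
t = (46.600−31.478)/3.1199 = 4.8469
df = 36

test statistic = 4.847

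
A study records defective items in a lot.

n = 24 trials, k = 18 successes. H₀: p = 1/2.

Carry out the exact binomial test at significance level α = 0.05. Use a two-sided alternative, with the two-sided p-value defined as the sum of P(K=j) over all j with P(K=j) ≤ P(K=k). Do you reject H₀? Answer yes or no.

reject H₀: yes

Exact binomial: n=24, k=18, p₀=1/2=0.5000
P(X=j) = C(n,j)·p₀^j·(1−p₀)^(n−j); p = Σ P(X=j) over j with P(X=j) ≤ P(X=18)
p-value (two-sided) = 0.02266
At α=0.05: p < α → reject H₀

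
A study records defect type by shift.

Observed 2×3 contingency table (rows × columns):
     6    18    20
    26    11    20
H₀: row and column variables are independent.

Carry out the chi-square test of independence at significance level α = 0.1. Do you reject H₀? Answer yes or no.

reject H₀: yes

Row totals [44, 57], col totals [32, 29, 40], n=101
χ² = (6−13.94)²/13.94 + (18−12.63)²/12.63 + (20−17.43)²/17.43 + (26−18.06)²/18.06 + (11−16.37)²/16.37 + (20−22.57)²/22.57 = 12.7272
df = 2
p-value (upper-tail) = 0.00172
At α=0.1: p < α → reject H₀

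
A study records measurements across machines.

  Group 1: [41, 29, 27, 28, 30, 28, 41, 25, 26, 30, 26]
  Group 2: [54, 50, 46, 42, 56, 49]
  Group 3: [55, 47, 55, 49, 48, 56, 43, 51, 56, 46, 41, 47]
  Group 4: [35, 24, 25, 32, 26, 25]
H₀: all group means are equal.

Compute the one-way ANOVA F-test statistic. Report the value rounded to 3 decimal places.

Group means [30.09, 49.50, 49.50, 27.83], grand mean 39.686
SSB = Σnᵢ(x̄ᵢ−x̄)² = 3589.300; SSW = ΣΣ(x−x̄ᵢ)² = 840.242
MSB = 3589.300/3 = 1196.4335; MSW = 840.242/31 = 27.1046
F = MSB/MSW = 44.1414
df = (3, 31)

test statistic = 44.141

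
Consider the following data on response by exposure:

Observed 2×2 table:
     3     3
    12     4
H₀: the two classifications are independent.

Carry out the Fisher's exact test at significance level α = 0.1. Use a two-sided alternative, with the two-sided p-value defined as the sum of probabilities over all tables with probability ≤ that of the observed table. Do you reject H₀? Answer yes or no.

reject H₀: no

Margins: r₁=6, r₂=16, c₁=15, c₂=7, n=22
p_obs = C(6,3)·C(16,12)/C(22,15); sum pmf over tables with pmf ≤ p_obs
p-value (two-sided) = 0.33408
At α=0.1: p ≥ α → fail to reject H₀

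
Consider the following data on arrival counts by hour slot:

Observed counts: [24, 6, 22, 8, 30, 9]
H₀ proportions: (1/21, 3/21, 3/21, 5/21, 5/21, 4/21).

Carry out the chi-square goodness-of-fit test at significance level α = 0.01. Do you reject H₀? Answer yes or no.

n = 99; E_i = n·p_i = [4.71, 14.14, 14.14, 23.57, 23.57, 18.86]
χ² = (24−4.71)²/4.71 + (6−14.14)²/14.14 + (22−14.14)²/14.14 + (8−23.57)²/23.57 + (30−23.57)²/23.57 + (9−18.86)²/18.86 = 105.1419
df = 5
p-value (upper-tail) = 0.00000
At α=0.01: p < α → reject H₀

reject H₀: yes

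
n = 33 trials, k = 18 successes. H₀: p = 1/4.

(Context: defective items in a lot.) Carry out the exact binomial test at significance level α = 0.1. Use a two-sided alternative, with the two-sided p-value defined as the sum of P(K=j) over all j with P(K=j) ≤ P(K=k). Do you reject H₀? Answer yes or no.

reject H₀: yes

Exact binomial: n=33, k=18, p₀=1/4=0.2500
P(X=j) = C(n,j)·p₀^j·(1−p₀)^(n−j); p = Σ P(X=j) over j with P(X=j) ≤ P(X=18)
p-value (two-sided) = 0.00035
At α=0.1: p < α → reject H₀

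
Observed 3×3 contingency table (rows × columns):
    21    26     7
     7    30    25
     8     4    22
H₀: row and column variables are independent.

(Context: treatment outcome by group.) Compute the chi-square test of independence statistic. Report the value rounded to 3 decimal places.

Row totals [54, 62, 34], col totals [36, 60, 54], n=150
χ² = (21−12.96)²/12.96 + (26−21.60)²/21.60 + (7−19.44)²/19.44 + (7−14.88)²/14.88 + (30−24.80)²/24.80 + (25−22.32)²/22.32 + (8−8.16)²/8.16 + (4−13.60)²/13.60 + (22−12.24)²/12.24 = 33.9919
df = 4

test statistic = 33.992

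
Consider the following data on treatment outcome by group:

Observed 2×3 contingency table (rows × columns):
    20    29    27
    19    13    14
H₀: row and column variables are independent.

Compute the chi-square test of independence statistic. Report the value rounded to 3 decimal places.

Row totals [76, 46], col totals [39, 42, 41], n=122
χ² = (20−24.30)²/24.30 + (29−26.16)²/26.16 + (27−25.54)²/25.54 + (19−14.70)²/14.70 + (13−15.84)²/15.84 + (14−15.46)²/15.46 = 3.0502
df = 2

test statistic = 3.050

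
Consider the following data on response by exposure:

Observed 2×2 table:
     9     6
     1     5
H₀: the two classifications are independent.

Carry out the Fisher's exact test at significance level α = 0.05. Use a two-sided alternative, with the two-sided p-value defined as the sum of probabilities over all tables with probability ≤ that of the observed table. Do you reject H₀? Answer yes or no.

reject H₀: no

Margins: r₁=15, r₂=6, c₁=10, c₂=11, n=21
p_obs = C(15,9)·C(6,1)/C(21,10); sum pmf over tables with pmf ≤ p_obs
p-value (two-sided) = 0.14861
At α=0.05: p ≥ α → fail to reject H₀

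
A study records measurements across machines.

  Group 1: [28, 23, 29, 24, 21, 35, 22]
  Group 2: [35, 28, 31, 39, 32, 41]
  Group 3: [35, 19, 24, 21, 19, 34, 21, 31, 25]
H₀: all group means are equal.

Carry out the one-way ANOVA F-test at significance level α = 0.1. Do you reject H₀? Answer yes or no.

reject H₀: yes

Group means [26.00, 34.33, 25.44], grand mean 28.045
SSB = Σnᵢ(x̄ᵢ−x̄)² = 327.399; SSW = ΣΣ(x−x̄ᵢ)² = 591.556
MSB = 327.399/2 = 163.6995; MSW = 591.556/19 = 31.1345
F = MSB/MSW = 5.2578
df = (2, 19)
p-value (upper-tail) = 0.01523
At α=0.1: p < α → reject H₀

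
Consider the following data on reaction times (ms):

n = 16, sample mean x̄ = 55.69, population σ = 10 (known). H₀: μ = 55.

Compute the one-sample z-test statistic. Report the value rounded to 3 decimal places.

test statistic = 0.276

SE = σ/√n = 10/√16 = 2.5000
z = (x̄−μ₀)/SE = (55.69−55)/2.5000 = 0.2760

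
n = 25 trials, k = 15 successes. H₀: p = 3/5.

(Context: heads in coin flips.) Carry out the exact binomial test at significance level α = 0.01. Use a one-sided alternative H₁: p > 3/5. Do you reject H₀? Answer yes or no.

reject H₀: no

Exact binomial: n=25, k=15, p₀=3/5=0.6000
P(X≥15) from Σ C(n,i)·p₀^i·(1−p₀)^(n−i)
p-value (one-sided, H₁ greater) = 0.58577
At α=0.01: p ≥ α → fail to reject H₀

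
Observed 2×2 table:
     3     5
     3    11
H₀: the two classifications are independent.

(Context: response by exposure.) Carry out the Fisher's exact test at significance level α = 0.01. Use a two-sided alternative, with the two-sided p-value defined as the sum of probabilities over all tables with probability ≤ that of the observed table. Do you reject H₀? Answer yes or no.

Margins: r₁=8, r₂=14, c₁=6, c₂=16, n=22
p_obs = C(8,3)·C(14,3)/C(22,6); sum pmf over tables with pmf ≤ p_obs
p-value (two-sided) = 0.62436
At α=0.01: p ≥ α → fail to reject H₀

reject H₀: no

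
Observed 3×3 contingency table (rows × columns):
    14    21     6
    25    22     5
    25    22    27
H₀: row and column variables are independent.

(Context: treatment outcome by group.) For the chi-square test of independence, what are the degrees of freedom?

degrees of freedom = 4

df = (r−1)(c−1) = (3−1)·(3−1) = 4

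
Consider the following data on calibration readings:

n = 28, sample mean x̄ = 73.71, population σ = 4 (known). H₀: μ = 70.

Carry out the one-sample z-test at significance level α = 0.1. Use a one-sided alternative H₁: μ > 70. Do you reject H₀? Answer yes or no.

SE = σ/√n = 4/√28 = 0.7559
z = (x̄−μ₀)/SE = (73.71−70)/0.7559 = 4.9079
p-value (one-sided, H₁ greater) = 0.00000
At α=0.1: p < α → reject H₀

reject H₀: yes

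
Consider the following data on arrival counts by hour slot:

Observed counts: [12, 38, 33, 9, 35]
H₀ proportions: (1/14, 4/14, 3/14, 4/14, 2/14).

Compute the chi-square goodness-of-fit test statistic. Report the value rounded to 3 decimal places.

test statistic = 38.437

n = 127; E_i = n·p_i = [9.07, 36.29, 27.21, 36.29, 18.14]
χ² = (12−9.07)²/9.07 + (38−36.29)²/36.29 + (33−27.21)²/27.21 + (9−36.29)²/36.29 + (35−18.14)²/18.14 = 38.4370
df = 4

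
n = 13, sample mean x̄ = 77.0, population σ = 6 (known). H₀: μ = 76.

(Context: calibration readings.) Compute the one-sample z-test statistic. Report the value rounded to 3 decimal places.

SE = σ/√n = 6/√13 = 1.6641
z = (x̄−μ₀)/SE = (77.0−76)/1.6641 = 0.6009

test statistic = 0.601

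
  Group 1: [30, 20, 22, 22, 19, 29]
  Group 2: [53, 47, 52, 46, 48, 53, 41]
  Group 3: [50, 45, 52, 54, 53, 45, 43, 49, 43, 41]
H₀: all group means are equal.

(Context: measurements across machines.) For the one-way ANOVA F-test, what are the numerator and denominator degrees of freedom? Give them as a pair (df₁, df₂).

degrees of freedom = [2, 20]

k = 3 groups, N = 23 total
df = (k−1, N−k) = (3−1, 23−3) = (2, 20)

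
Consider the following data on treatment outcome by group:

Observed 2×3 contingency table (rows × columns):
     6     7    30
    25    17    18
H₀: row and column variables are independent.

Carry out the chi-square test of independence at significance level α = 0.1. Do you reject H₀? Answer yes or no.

reject H₀: yes

Row totals [43, 60], col totals [31, 24, 48], n=103
χ² = (6−12.94)²/12.94 + (7−10.02)²/10.02 + (30−20.04)²/20.04 + (25−18.06)²/18.06 + (17−13.98)²/13.98 + (18−27.96)²/27.96 = 16.4542
df = 2
p-value (upper-tail) = 0.00027
At α=0.1: p < α → reject H₀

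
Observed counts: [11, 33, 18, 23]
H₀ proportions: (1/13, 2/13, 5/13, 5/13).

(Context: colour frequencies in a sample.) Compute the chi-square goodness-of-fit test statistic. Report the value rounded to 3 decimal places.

n = 85; E_i = n·p_i = [6.54, 13.08, 32.69, 32.69]
χ² = (11−6.54)²/6.54 + (33−13.08)²/13.08 + (18−32.69)²/32.69 + (23−32.69)²/32.69 = 42.8741
df = 3

test statistic = 42.874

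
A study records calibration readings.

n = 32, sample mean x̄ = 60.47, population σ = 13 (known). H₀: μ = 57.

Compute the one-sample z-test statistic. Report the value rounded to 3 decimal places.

test statistic = 1.510

SE = σ/√n = 13/√32 = 2.2981
z = (x̄−μ₀)/SE = (60.47−57)/2.2981 = 1.5099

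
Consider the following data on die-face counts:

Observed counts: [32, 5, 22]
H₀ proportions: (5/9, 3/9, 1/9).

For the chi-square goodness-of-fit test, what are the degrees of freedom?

degrees of freedom = 2

df = k − 1 = 3 − 1 = 2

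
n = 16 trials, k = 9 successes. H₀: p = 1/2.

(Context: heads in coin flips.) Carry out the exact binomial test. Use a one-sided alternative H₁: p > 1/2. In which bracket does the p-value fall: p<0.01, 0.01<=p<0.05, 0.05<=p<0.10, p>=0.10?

Exact binomial: n=16, k=9, p₀=1/2=0.5000
P(X≥9) from Σ C(n,i)·p₀^i·(1−p₀)^(n−i)
p-value (one-sided, H₁ greater) = 0.40181
→ bracket: p>=0.10

p-value bracket: p>=0.10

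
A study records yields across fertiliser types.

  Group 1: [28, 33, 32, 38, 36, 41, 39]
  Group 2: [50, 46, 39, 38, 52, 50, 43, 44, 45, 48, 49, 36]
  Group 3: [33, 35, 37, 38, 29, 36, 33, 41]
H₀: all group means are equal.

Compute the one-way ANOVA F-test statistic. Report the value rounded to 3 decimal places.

Group means [35.29, 45.00, 35.25], grand mean 39.593
SSB = Σnᵢ(x̄ᵢ−x̄)² = 631.590; SSW = ΣΣ(x−x̄ᵢ)² = 512.929
MSB = 631.590/2 = 315.7950; MSW = 512.929/24 = 21.3720
F = MSB/MSW = 14.7761
df = (2, 24)

test statistic = 14.776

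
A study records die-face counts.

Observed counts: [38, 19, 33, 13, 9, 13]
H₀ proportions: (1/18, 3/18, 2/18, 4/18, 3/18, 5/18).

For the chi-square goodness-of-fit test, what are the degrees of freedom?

df = k − 1 = 6 − 1 = 5

degrees of freedom = 5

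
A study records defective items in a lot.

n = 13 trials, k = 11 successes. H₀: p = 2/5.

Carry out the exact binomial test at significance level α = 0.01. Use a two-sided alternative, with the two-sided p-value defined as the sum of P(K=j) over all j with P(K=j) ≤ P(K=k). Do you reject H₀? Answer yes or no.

reject H₀: yes

Exact binomial: n=13, k=11, p₀=2/5=0.4000
P(X=j) = C(n,j)·p₀^j·(1−p₀)^(n−j); p = Σ P(X=j) over j with P(X=j) ≤ P(X=11)
p-value (two-sided) = 0.00132
At α=0.01: p < α → reject H₀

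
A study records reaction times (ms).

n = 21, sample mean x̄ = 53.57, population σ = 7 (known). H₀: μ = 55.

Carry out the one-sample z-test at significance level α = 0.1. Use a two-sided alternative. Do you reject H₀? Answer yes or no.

reject H₀: no

SE = σ/√n = 7/√21 = 1.5275
z = (x̄−μ₀)/SE = (53.57−55)/1.5275 = -0.9362
p-value (two-sided) = 0.34919
At α=0.1: p ≥ α → fail to reject H₀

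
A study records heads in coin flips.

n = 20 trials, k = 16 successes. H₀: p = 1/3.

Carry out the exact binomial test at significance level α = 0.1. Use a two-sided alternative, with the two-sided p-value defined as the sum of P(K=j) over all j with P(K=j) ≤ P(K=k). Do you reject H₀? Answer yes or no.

reject H₀: yes

Exact binomial: n=20, k=16, p₀=1/3=0.3333
P(X=j) = C(n,j)·p₀^j·(1−p₀)^(n−j); p = Σ P(X=j) over j with P(X=j) ≤ P(X=16)
p-value (two-sided) = 0.00003
At α=0.1: p < α → reject H₀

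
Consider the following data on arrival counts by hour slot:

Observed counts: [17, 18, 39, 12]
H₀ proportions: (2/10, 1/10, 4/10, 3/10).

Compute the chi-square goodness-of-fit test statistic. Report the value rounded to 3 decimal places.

test statistic = 18.273

n = 86; E_i = n·p_i = [17.20, 8.60, 34.40, 25.80]
χ² = (17−17.20)²/17.20 + (18−8.60)²/8.60 + (39−34.40)²/34.40 + (12−25.80)²/25.80 = 18.2733
df = 3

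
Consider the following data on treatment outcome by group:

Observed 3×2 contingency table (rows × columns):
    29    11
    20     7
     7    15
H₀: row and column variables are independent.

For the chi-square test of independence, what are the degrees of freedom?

degrees of freedom = 2

df = (r−1)(c−1) = (3−1)·(2−1) = 2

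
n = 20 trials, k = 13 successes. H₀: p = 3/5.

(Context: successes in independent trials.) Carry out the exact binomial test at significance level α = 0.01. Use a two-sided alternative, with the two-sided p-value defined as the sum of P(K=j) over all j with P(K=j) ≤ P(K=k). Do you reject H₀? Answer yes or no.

reject H₀: no

Exact binomial: n=20, k=13, p₀=3/5=0.6000
P(X=j) = C(n,j)·p₀^j·(1−p₀)^(n−j); p = Σ P(X=j) over j with P(X=j) ≤ P(X=13)
p-value (two-sided) = 0.82029
At α=0.01: p ≥ α → fail to reject H₀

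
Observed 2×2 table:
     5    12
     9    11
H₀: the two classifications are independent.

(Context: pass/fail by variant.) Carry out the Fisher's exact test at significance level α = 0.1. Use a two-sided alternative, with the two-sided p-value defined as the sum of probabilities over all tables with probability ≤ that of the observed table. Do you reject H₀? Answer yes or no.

Margins: r₁=17, r₂=20, c₁=14, c₂=23, n=37
p_obs = C(17,5)·C(20,9)/C(37,14); sum pmf over tables with pmf ≤ p_obs
p-value (two-sided) = 0.49786
At α=0.1: p ≥ α → fail to reject H₀

reject H₀: no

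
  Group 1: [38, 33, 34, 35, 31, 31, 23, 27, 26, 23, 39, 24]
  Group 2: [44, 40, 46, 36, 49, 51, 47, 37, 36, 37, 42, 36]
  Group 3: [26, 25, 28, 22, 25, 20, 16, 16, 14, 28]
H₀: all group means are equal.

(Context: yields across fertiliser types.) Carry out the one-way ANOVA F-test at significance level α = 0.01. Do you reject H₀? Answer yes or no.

Group means [30.33, 41.75, 22.00], grand mean 31.912
SSB = Σnᵢ(x̄ᵢ−x̄)² = 2173.819; SSW = ΣΣ(x−x̄ᵢ)² = 936.917
MSB = 2173.819/2 = 1086.9093; MSW = 936.917/31 = 30.2231
F = MSB/MSW = 35.9628
df = (2, 31)
p-value (upper-tail) = 0.00000
At α=0.01: p < α → reject H₀

reject H₀: yes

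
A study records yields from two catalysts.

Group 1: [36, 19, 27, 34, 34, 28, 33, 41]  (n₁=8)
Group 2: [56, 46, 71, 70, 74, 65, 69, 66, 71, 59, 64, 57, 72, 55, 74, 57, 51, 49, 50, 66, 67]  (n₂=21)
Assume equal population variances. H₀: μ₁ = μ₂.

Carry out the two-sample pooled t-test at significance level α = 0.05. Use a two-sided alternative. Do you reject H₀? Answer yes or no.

x̄₁=31.500, s₁=6.698, n₁=8
x̄₂=62.333, s₂=8.845, n₂=21
s_p² = [7·6.698² + 20·8.845²]/27 = 69.5802
SE = √(s_p²·(1/8+1/21)) = 3.4657
t = (31.500−62.333)/3.4657 = -8.8968
df = 27
p-value (two-sided) = 0.00000
At α=0.05: p < α → reject H₀

reject H₀: yes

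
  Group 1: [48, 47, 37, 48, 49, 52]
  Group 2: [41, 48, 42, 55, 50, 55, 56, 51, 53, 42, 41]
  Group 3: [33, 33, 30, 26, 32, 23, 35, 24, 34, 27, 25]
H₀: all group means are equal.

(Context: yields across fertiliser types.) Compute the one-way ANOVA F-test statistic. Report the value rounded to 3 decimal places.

test statistic = 42.388

Group means [46.83, 48.55, 29.27], grand mean 40.607
SSB = Σnᵢ(x̄ᵢ−x̄)² = 2338.936; SSW = ΣΣ(x−x̄ᵢ)² = 689.742
MSB = 2338.936/2 = 1169.4681; MSW = 689.742/25 = 27.5897
F = MSB/MSW = 42.3879
df = (2, 25)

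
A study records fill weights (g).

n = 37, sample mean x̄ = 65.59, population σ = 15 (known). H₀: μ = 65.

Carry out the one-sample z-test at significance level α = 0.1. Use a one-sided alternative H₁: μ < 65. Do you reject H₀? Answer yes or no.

SE = σ/√n = 15/√37 = 2.4660
z = (x̄−μ₀)/SE = (65.59−65)/2.4660 = 0.2393
p-value (one-sided, H₁ less) = 0.59455
At α=0.1: p ≥ α → fail to reject H₀

reject H₀: no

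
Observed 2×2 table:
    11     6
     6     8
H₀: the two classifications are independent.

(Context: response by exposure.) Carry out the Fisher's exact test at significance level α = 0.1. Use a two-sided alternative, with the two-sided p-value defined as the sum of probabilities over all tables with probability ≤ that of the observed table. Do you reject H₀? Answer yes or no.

reject H₀: no

Margins: r₁=17, r₂=14, c₁=17, c₂=14, n=31
p_obs = C(17,11)·C(14,6)/C(31,17); sum pmf over tables with pmf ≤ p_obs
p-value (two-sided) = 0.28948
At α=0.1: p ≥ α → fail to reject H₀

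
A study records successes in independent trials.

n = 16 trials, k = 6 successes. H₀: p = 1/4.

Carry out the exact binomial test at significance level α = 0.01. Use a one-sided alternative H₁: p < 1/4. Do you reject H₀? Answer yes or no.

Exact binomial: n=16, k=6, p₀=1/4=0.2500
P(X≤6) from Σ C(n,i)·p₀^i·(1−p₀)^(n−i)
p-value (one-sided, H₁ less) = 0.92044
At α=0.01: p ≥ α → fail to reject H₀

reject H₀: no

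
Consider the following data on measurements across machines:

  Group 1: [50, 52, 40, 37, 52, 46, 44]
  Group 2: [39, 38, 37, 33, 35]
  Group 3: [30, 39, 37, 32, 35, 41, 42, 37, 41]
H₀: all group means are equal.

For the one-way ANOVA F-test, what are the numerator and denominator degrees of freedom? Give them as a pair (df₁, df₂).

degrees of freedom = [2, 18]

k = 3 groups, N = 21 total
df = (k−1, N−k) = (3−1, 21−3) = (2, 18)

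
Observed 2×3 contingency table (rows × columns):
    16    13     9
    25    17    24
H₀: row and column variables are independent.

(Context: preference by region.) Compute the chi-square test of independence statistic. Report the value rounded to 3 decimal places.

Row totals [38, 66], col totals [41, 30, 33], n=104
χ² = (16−14.98)²/14.98 + (13−10.96)²/10.96 + (9−12.06)²/12.06 + (25−26.02)²/26.02 + (17−19.04)²/19.04 + (24−20.94)²/20.94 = 1.9284
df = 2

test statistic = 1.928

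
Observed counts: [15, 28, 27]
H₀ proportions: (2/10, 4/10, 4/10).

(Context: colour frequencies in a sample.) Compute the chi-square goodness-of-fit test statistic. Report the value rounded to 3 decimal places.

n = 70; E_i = n·p_i = [14.00, 28.00, 28.00]
χ² = (15−14.00)²/14.00 + (28−28.00)²/28.00 + (27−28.00)²/28.00 = 0.1071
df = 2

test statistic = 0.107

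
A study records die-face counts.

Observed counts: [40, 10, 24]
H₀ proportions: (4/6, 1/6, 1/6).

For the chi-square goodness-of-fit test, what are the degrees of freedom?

df = k − 1 = 3 − 1 = 2

degrees of freedom = 2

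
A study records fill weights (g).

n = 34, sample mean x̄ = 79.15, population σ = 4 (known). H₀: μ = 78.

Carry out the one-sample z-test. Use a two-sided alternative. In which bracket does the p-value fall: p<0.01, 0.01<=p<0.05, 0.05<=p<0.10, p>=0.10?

p-value bracket: 0.05<=p<0.10

SE = σ/√n = 4/√34 = 0.6860
z = (x̄−μ₀)/SE = (79.15−78)/0.6860 = 1.6764
p-value (two-sided) = 0.09366
→ bracket: 0.05<=p<0.10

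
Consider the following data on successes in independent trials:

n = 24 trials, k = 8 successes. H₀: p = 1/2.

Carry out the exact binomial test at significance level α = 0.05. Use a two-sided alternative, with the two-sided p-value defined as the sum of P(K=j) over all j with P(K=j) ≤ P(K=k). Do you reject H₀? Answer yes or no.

Exact binomial: n=24, k=8, p₀=1/2=0.5000
P(X=j) = C(n,j)·p₀^j·(1−p₀)^(n−j); p = Σ P(X=j) over j with P(X=j) ≤ P(X=8)
p-value (two-sided) = 0.15159
At α=0.05: p ≥ α → fail to reject H₀

reject H₀: no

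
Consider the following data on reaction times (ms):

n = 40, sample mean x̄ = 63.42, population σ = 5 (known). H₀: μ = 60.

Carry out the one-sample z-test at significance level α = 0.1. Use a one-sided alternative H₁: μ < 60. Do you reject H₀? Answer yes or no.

SE = σ/√n = 5/√40 = 0.7906
z = (x̄−μ₀)/SE = (63.42−60)/0.7906 = 4.3260
p-value (one-sided, H₁ less) = 0.99999
At α=0.1: p ≥ α → fail to reject H₀

reject H₀: no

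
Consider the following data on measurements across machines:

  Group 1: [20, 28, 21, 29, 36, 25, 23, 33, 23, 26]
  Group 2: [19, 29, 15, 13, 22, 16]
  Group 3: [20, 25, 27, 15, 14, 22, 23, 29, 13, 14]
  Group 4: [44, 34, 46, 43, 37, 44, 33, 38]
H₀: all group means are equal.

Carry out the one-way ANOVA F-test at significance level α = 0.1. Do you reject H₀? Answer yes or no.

reject H₀: yes

Group means [26.40, 19.00, 20.20, 39.88], grand mean 26.441
SSB = Σnᵢ(x̄ᵢ−x̄)² = 2165.507; SSW = ΣΣ(x−x̄ᵢ)² = 898.875
MSB = 2165.507/3 = 721.8358; MSW = 898.875/30 = 29.9625
F = MSB/MSW = 24.0913
df = (3, 30)
p-value (upper-tail) = 0.00000
At α=0.1: p < α → reject H₀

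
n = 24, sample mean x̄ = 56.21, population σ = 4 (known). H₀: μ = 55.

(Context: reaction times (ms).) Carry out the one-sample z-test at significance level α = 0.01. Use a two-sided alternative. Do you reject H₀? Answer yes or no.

SE = σ/√n = 4/√24 = 0.8165
z = (x̄−μ₀)/SE = (56.21−55)/0.8165 = 1.4819
p-value (two-sided) = 0.13836
At α=0.01: p ≥ α → fail to reject H₀

reject H₀: no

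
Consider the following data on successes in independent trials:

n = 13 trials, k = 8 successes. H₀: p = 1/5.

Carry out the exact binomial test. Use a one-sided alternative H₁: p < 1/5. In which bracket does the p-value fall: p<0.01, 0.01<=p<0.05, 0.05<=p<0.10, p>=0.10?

Exact binomial: n=13, k=8, p₀=1/5=0.2000
P(X≤8) from Σ C(n,i)·p₀^i·(1−p₀)^(n−i)
p-value (one-sided, H₁ less) = 0.99983
→ bracket: p>=0.10

p-value bracket: p>=0.10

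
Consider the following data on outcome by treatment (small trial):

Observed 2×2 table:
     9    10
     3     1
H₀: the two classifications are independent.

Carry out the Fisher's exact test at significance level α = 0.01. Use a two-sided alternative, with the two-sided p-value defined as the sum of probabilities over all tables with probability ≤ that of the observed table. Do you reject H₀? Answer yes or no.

Margins: r₁=19, r₂=4, c₁=12, c₂=11, n=23
p_obs = C(19,9)·C(4,3)/C(23,12); sum pmf over tables with pmf ≤ p_obs
p-value (two-sided) = 0.59006
At α=0.01: p ≥ α → fail to reject H₀

reject H₀: no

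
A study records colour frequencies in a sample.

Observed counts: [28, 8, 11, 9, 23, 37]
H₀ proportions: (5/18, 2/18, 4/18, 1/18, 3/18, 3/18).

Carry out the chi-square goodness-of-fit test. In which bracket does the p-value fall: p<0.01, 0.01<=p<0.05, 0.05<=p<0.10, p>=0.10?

p-value bracket: p<0.01

n = 116; E_i = n·p_i = [32.22, 12.89, 25.78, 6.44, 19.33, 19.33]
χ² = (28−32.22)²/32.22 + (8−12.89)²/12.89 + (11−25.78)²/25.78 + (9−6.44)²/6.44 + (23−19.33)²/19.33 + (37−19.33)²/19.33 = 28.7319
df = 5
p-value (upper-tail) = 0.00003
→ bracket: p<0.01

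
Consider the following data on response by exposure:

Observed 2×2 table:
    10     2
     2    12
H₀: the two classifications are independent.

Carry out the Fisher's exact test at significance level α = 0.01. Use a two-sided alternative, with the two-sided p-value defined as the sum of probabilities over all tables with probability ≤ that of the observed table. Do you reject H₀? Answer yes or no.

Margins: r₁=12, r₂=14, c₁=12, c₂=14, n=26
p_obs = C(12,10)·C(14,2)/C(26,12); sum pmf over tables with pmf ≤ p_obs
p-value (two-sided) = 0.00110
At α=0.01: p < α → reject H₀

reject H₀: yes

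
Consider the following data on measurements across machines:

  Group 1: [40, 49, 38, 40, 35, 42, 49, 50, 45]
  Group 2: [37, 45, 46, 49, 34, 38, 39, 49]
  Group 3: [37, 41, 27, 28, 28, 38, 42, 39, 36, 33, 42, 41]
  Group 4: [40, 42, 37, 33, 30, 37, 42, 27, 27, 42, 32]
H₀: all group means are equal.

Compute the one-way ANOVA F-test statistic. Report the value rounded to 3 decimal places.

test statistic = 4.918

Group means [43.11, 42.12, 36.00, 35.36], grand mean 38.650
SSB = Σnᵢ(x̄ᵢ−x̄)² = 478.791; SSW = ΣΣ(x−x̄ᵢ)² = 1168.309
MSB = 478.791/3 = 159.5969; MSW = 1168.309/36 = 32.4530
F = MSB/MSW = 4.9178
df = (3, 36)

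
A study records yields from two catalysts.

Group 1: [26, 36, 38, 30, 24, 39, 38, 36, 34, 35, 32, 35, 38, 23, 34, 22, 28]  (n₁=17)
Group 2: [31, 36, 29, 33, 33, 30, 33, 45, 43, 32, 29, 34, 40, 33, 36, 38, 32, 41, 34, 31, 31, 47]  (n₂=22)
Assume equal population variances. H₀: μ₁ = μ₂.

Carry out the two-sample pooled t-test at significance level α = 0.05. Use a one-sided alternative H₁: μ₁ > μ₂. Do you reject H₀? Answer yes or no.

x̄₁=32.235, s₁=5.674, n₁=17
x̄₂=35.045, s₂=5.168, n₂=22
s_p² = [16·5.674² + 21·5.168²]/37 = 29.0814
SE = √(s_p²·(1/17+1/22)) = 1.7414
t = (32.235−35.045)/1.7414 = -1.6137
df = 37
p-value (one-sided, H₁ greater) = 0.94246
At α=0.05: p ≥ α → fail to reject H₀

reject H₀: no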